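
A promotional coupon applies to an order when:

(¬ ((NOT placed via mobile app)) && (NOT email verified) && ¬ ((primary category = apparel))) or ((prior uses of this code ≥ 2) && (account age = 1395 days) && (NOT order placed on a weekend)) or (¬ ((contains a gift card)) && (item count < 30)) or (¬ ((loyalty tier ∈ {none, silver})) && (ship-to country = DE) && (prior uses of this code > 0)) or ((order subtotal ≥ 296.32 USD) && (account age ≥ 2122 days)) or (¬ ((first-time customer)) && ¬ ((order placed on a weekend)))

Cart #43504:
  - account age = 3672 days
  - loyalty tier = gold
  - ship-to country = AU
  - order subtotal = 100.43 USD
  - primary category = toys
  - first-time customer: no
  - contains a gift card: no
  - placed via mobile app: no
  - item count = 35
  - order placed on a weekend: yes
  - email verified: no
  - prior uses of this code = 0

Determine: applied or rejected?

Atomic conditions:
  NOT placed via mobile app: no → true
  NOT email verified: no → true
  primary category = apparel: toys == apparel is false
  prior uses of this code ≥ 2: 0 ≥ 2 is false
  account age = 1395 days: 3672 == 1395 is false
  NOT order placed on a weekend: yes → false
  contains a gift card: no → false
  item count < 30: 35 < 30 is false
  loyalty tier ∈ {none, silver}: gold is not in the set → false
  ship-to country = DE: AU == DE is false
  prior uses of this code > 0: 0 > 0 is false
  order subtotal ≥ 296.32 USD: 100.43 ≥ 296.32 is false
  account age ≥ 2122 days: 3672 ≥ 2122 is true
  first-time customer: no → false
  order placed on a weekend: yes → true
Combine:
[1.1] NOT true = false
[1.3] NOT false = true
[1] false AND true AND true = false
[2] false AND false AND false = false
[3.1] NOT false = true
[3] true AND false = false
[4.1] NOT false = true
[4] true AND false AND false = false
[5] false AND true = false
[6.1] NOT false = true
[6.2] NOT true = false
[6] true AND false = false
[root] false OR false OR false OR false OR false OR false = false
Overall: false → rejected

Rejected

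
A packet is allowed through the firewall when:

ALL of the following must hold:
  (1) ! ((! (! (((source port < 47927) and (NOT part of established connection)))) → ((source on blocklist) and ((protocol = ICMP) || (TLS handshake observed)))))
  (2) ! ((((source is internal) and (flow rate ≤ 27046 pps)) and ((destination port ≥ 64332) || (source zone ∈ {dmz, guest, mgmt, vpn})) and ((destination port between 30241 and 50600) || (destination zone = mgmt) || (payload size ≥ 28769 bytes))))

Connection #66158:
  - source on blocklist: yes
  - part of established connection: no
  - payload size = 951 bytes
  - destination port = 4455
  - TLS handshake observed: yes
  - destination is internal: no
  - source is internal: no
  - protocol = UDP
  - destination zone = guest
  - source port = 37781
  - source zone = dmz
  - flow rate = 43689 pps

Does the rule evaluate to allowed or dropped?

Dropped

Atomic conditions:
  source port < 47927: 37781 < 47927 is true
  NOT part of established connection: no → true
  source on blocklist: yes → true
  protocol = ICMP: UDP == ICMP is false
  TLS handshake observed: yes → true
  source is internal: no → false
  flow rate ≤ 27046 pps: 43689 ≤ 27046 is false
  destination port ≥ 64332: 4455 ≥ 64332 is false
  source zone ∈ {dmz, guest, mgmt, vpn}: dmz is in the set → true
  destination port between 30241 and 50600: 4455 in [30241, 50600] is false
  destination zone = mgmt: guest == mgmt is false
  payload size ≥ 28769 bytes: 951 ≥ 28769 is false
Combine:
[1.1.1.1.1] true AND true = true
[1.1.1.1] NOT true = false
[1.1.1] NOT false = true
[1.1.2.2] false OR true = true
[1.1.2] true AND true = true
[1.1] true → true = true
[1] NOT true = false
[2.1.1] false AND false = false
[2.1.2] false OR true = true
[2.1.3] false OR false OR false = false
[2.1] false AND true AND false = false
[2] NOT false = true
[root] false AND true = false
Overall: false → dropped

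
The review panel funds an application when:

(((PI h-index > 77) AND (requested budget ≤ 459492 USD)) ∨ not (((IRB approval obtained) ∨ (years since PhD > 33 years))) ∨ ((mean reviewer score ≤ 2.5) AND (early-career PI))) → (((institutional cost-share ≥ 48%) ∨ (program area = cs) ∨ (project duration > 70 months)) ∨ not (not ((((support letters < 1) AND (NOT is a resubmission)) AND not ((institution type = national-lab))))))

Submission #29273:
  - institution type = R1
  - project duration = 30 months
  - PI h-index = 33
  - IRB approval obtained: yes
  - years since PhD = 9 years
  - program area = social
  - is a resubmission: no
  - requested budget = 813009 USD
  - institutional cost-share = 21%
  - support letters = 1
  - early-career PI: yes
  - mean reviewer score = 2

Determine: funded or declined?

Declined

Atomic conditions:
  PI h-index > 77: 33 > 77 is false
  requested budget ≤ 459492 USD: 813009 ≤ 459492 is false
  IRB approval obtained: yes → true
  years since PhD > 33 years: 9 > 33 is false
  mean reviewer score ≤ 2.5: 2 ≤ 2.5 is true
  early-career PI: yes → true
  institutional cost-share ≥ 48%: 21 ≥ 48 is false
  program area = cs: social == cs is false
  project duration > 70 months: 30 > 70 is false
  support letters < 1: 1 < 1 is false
  NOT is a resubmission: no → true
  institution type = national-lab: R1 == national-lab is false
Combine:
[1.1] false AND false = false
[1.2.1] true OR false = true
[1.2] NOT true = false
[1.3] true AND true = true
[1] false OR false OR true = true
[2.1] false OR false OR false = false
[2.2.1.1.1] false AND true = false
[2.2.1.1.2] NOT false = true
[2.2.1.1] false AND true = false
[2.2.1] NOT false = true
[2.2] NOT true = false
[2] false OR false = false
[root] true → false = false
Overall: false → declined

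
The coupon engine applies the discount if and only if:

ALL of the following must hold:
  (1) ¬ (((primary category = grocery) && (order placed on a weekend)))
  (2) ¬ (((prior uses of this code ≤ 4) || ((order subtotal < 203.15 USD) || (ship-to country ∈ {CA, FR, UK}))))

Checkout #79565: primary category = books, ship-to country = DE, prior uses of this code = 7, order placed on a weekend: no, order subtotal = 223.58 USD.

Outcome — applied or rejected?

Applied

Atomic conditions:
  primary category = grocery: books == grocery is false
  order placed on a weekend: no → false
  prior uses of this code ≤ 4: 7 ≤ 4 is false
  order subtotal < 203.15 USD: 223.58 < 203.15 is false
  ship-to country ∈ {CA, FR, UK}: DE is not in the set → false
Combine:
[1.1] false AND false = false
[1] NOT false = true
[2.1.2] false OR false = false
[2.1] false OR false = false
[2] NOT false = true
[root] true AND true = true
Overall: true → applied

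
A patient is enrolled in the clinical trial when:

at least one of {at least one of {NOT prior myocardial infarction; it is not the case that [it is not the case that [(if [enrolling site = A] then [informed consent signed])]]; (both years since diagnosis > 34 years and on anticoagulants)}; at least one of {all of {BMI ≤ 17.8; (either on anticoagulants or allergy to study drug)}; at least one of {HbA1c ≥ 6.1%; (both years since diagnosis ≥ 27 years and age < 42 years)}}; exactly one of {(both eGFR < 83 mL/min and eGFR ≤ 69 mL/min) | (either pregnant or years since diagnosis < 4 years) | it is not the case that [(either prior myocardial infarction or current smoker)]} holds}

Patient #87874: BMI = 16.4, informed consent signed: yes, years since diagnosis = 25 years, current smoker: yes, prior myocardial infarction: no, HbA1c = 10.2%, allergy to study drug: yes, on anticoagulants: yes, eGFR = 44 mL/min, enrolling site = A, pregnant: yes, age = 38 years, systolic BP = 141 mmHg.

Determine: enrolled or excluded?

Atomic conditions:
  NOT prior myocardial infarction: no → true
  enrolling site = A: A == A is true
  informed consent signed: yes → true
  years since diagnosis > 34 years: 25 > 34 is false
  on anticoagulants: yes → true
  BMI ≤ 17.8: 16.4 ≤ 17.8 is true
  allergy to study drug: yes → true
  HbA1c ≥ 6.1%: 10.2 ≥ 6.1 is true
  years since diagnosis ≥ 27 years: 25 ≥ 27 is false
  age < 42 years: 38 < 42 is true
  eGFR < 83 mL/min: 44 < 83 is true
  eGFR ≤ 69 mL/min: 44 ≤ 69 is true
  pregnant: yes → true
  years since diagnosis < 4 years: 25 < 4 is false
  prior myocardial infarction: no → false
  current smoker: yes → true
Combine:
[1.2.1.1] true → true = true
[1.2.1] NOT true = false
[1.2] NOT false = true
[1.3] false AND true = false
[1] true OR true OR false = true
[2.1.2] true OR true = true
[2.1] true AND true = true
[2.2.2] false AND true = false
[2.2] true OR false = true
[2] true OR true = true
[3.1] true AND true = true
[3.2] true OR false = true
[3.3.1] false OR true = true
[3.3] NOT true = false
[3] exactly-one(true, true, false) = false
[root] true OR true OR false = true
Overall: true → enrolled

Enrolled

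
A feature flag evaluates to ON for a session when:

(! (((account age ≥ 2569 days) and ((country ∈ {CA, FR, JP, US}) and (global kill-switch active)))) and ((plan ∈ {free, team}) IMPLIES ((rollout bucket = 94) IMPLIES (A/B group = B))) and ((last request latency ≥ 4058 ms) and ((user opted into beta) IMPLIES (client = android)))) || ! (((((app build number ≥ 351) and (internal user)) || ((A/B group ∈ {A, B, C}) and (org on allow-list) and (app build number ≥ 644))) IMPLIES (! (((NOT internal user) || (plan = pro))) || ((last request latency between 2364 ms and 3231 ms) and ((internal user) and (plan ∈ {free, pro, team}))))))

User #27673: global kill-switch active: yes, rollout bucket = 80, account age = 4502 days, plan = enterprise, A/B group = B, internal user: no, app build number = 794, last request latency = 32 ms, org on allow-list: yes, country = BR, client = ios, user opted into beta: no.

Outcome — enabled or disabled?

Enabled

Atomic conditions:
  account age ≥ 2569 days: 4502 ≥ 2569 is true
  country ∈ {CA, FR, JP, US}: BR is not in the set → false
  global kill-switch active: yes → true
  plan ∈ {free, team}: enterprise is not in the set → false
  rollout bucket = 94: 80 == 94 is false
  A/B group = B: B == B is true
  last request latency ≥ 4058 ms: 32 ≥ 4058 is false
  user opted into beta: no → false
  client = android: ios == android is false
  app build number ≥ 351: 794 ≥ 351 is true
  internal user: no → false
  A/B group ∈ {A, B, C}: B is in the set → true
  org on allow-list: yes → true
  app build number ≥ 644: 794 ≥ 644 is true
  NOT internal user: no → true
  plan = pro: enterprise == pro is false
  last request latency between 2364 ms and 3231 ms: 32 in [2364, 3231] is false
  plan ∈ {free, pro, team}: enterprise is not in the set → false
Combine:
[1.1.1.2] false AND true = false
[1.1.1] true AND false = false
[1.1] NOT false = true
[1.2.2] false → true (antecedent false ⇒ implication holds) = true
[1.2] false → true (antecedent false ⇒ implication holds) = true
[1.3.2] false → false (antecedent false ⇒ implication holds) = true
[1.3] false AND true = false
[1] true AND true AND false = false
[2.1.1.1] true AND false = false
[2.1.1.2] true AND true AND true = true
[2.1.1] false OR true = true
[2.1.2.1.1] true OR false = true
[2.1.2.1] NOT true = false
[2.1.2.2.2] false AND false = false
[2.1.2.2] false AND false = false
[2.1.2] false OR false = false
[2.1] true → false = false
[2] NOT false = true
[root] false OR true = true
Overall: true → enabled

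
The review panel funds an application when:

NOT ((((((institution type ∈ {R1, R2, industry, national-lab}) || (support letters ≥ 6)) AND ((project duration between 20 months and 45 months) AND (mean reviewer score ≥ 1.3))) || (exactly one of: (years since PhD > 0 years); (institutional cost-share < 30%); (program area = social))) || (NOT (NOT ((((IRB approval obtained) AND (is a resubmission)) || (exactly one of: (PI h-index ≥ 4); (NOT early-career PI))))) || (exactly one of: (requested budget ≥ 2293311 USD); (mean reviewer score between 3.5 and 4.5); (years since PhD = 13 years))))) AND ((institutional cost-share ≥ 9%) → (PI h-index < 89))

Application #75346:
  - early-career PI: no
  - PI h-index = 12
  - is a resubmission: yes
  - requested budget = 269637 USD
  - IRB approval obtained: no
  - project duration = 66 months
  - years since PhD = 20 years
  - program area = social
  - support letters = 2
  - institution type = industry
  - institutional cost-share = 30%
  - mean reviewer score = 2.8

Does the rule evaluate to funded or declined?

Atomic conditions:
  institution type ∈ {R1, R2, industry, national-lab}: industry is in the set → true
  support letters ≥ 6: 2 ≥ 6 is false
  project duration between 20 months and 45 months: 66 in [20, 45] is false
  mean reviewer score ≥ 1.3: 2.8 ≥ 1.3 is true
  years since PhD > 0 years: 20 > 0 is true
  institutional cost-share < 30%: 30 < 30 is false
  program area = social: social == social is true
  IRB approval obtained: no → false
  is a resubmission: yes → true
  PI h-index ≥ 4: 12 ≥ 4 is true
  NOT early-career PI: no → true
  requested budget ≥ 2293311 USD: 269637 ≥ 2293311 is false
  mean reviewer score between 3.5 and 4.5: 2.8 in [3.5, 4.5] is false
  years since PhD = 13 years: 20 == 13 is false
  institutional cost-share ≥ 9%: 30 ≥ 9 is true
  PI h-index < 89: 12 < 89 is true
Combine:
[1.1.1.1.1] true OR false = true
[1.1.1.1.2] false AND true = false
[1.1.1.1] true AND false = false
[1.1.1.2] exactly-one(true, false, true) = false
[1.1.1] false OR false = false
[1.1.2.1.1.1.1] false AND true = false
[1.1.2.1.1.1.2] exactly-one(true, true) = false
[1.1.2.1.1.1] false OR false = false
[1.1.2.1.1] NOT false = true
[1.1.2.1] NOT true = false
[1.1.2.2] exactly-one(false, false, false) = false
[1.1.2] false OR false = false
[1.1] false OR false = false
[1] NOT false = true
[2] true → true = true
[root] true AND true = true
Overall: true → funded

Funded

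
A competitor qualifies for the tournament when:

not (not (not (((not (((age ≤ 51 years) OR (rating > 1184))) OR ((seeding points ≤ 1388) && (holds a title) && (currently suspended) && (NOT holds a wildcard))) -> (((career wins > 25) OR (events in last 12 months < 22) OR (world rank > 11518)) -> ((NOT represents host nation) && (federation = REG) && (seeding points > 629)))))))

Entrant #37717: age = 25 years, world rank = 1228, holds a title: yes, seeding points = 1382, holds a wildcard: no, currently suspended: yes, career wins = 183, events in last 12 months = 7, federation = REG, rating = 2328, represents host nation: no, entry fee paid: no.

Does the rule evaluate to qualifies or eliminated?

Eliminated

Atomic conditions:
  age ≤ 51 years: 25 ≤ 51 is true
  rating > 1184: 2328 > 1184 is true
  seeding points ≤ 1388: 1382 ≤ 1388 is true
  holds a title: yes → true
  currently suspended: yes → true
  NOT holds a wildcard: no → true
  career wins > 25: 183 > 25 is true
  events in last 12 months < 22: 7 < 22 is true
  world rank > 11518: 1228 > 11518 is false
  NOT represents host nation: no → true
  federation = REG: REG == REG is true
  seeding points > 629: 1382 > 629 is true
Combine:
[1.1.1.1.1.1] true OR true = true
[1.1.1.1.1] NOT true = false
[1.1.1.1.2] true AND true AND true AND true = true
[1.1.1.1] false OR true = true
[1.1.1.2.1] true OR true OR false = true
[1.1.1.2.2] true AND true AND true = true
[1.1.1.2] true → true = true
[1.1.1] true → true = true
[1.1] NOT true = false
[1] NOT false = true
[root] NOT true = false
Overall: false → eliminated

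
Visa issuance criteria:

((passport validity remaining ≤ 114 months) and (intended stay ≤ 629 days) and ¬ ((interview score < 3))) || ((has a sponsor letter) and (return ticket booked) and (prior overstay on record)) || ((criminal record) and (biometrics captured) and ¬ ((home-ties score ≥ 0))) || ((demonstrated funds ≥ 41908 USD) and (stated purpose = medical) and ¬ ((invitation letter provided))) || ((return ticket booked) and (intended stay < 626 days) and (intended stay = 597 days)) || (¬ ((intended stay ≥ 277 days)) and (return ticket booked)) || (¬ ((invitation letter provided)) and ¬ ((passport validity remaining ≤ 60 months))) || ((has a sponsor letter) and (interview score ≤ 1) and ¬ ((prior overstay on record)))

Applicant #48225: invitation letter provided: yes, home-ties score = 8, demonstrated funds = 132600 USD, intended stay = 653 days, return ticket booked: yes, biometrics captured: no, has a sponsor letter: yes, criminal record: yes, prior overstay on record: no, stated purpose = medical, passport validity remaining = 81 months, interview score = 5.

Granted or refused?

Atomic conditions:
  passport validity remaining ≤ 114 months: 81 ≤ 114 is true
  intended stay ≤ 629 days: 653 ≤ 629 is false
  interview score < 3: 5 < 3 is false
  has a sponsor letter: yes → true
  return ticket booked: yes → true
  prior overstay on record: no → false
  criminal record: yes → true
  biometrics captured: no → false
  home-ties score ≥ 0: 8 ≥ 0 is true
  demonstrated funds ≥ 41908 USD: 132600 ≥ 41908 is true
  stated purpose = medical: medical == medical is true
  invitation letter provided: yes → true
  intended stay < 626 days: 653 < 626 is false
  intended stay = 597 days: 653 == 597 is false
  intended stay ≥ 277 days: 653 ≥ 277 is true
  passport validity remaining ≤ 60 months: 81 ≤ 60 is false
  interview score ≤ 1: 5 ≤ 1 is false
Combine:
[1.3] NOT false = true
[1] true AND false AND true = false
[2] true AND true AND false = false
[3.3] NOT true = false
[3] true AND false AND false = false
[4.3] NOT true = false
[4] true AND true AND false = false
[5] true AND false AND false = false
[6.1] NOT true = false
[6] false AND true = false
[7.1] NOT true = false
[7.2] NOT false = true
[7] false AND true = false
[8.3] NOT false = true
[8] true AND false AND true = false
[root] false OR false OR false OR false OR false OR false OR false OR false = false
Overall: false → refused

Refused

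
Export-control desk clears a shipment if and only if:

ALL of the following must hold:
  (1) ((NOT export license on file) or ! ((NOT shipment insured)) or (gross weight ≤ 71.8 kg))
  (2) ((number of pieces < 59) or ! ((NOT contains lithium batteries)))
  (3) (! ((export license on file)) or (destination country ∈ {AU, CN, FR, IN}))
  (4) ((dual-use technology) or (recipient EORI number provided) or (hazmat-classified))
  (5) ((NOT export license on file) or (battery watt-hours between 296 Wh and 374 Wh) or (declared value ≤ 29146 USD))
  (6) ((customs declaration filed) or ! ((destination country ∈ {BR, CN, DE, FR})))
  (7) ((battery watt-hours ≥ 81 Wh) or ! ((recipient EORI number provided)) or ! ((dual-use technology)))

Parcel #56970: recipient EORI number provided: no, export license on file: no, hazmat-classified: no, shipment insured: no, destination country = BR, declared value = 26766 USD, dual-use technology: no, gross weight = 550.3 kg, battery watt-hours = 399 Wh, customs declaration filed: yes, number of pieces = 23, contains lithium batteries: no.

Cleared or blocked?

Blocked

Atomic conditions:
  NOT export license on file: no → true
  NOT shipment insured: no → true
  gross weight ≤ 71.8 kg: 550.3 ≤ 71.8 is false
  number of pieces < 59: 23 < 59 is true
  NOT contains lithium batteries: no → true
  export license on file: no → false
  destination country ∈ {AU, CN, FR, IN}: BR is not in the set → false
  dual-use technology: no → false
  recipient EORI number provided: no → false
  hazmat-classified: no → false
  battery watt-hours between 296 Wh and 374 Wh: 399 in [296, 374] is false
  declared value ≤ 29146 USD: 26766 ≤ 29146 is true
  customs declaration filed: yes → true
  destination country ∈ {BR, CN, DE, FR}: BR is in the set → true
  battery watt-hours ≥ 81 Wh: 399 ≥ 81 is true
Combine:
[1.2] NOT true = false
[1] true OR false OR false = true
[2.2] NOT true = false
[2] true OR false = true
[3.1] NOT false = true
[3] true OR false = true
[4] false OR false OR false = false
[5] true OR false OR true = true
[6.2] NOT true = false
[6] true OR false = true
[7.2] NOT false = true
[7.3] NOT false = true
[7] true OR true OR true = true
[root] true AND true AND true AND false AND true AND true AND true = false
Overall: false → blocked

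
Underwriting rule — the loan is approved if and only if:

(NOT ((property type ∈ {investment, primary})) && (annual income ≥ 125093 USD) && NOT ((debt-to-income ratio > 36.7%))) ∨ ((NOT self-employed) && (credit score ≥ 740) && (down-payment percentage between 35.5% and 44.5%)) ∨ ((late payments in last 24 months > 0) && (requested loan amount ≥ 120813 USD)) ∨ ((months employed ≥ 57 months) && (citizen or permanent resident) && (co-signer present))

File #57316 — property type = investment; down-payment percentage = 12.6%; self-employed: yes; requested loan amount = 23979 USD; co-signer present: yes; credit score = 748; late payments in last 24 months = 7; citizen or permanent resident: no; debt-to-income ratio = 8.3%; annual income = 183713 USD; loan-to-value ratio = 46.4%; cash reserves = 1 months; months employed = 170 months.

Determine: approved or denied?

Denied

Atomic conditions:
  property type ∈ {investment, primary}: investment is in the set → true
  annual income ≥ 125093 USD: 183713 ≥ 125093 is true
  debt-to-income ratio > 36.7%: 8.3 > 36.7 is false
  NOT self-employed: yes → false
  credit score ≥ 740: 748 ≥ 740 is true
  down-payment percentage between 35.5% and 44.5%: 12.6 in [35.5, 44.5] is false
  late payments in last 24 months > 0: 7 > 0 is true
  requested loan amount ≥ 120813 USD: 23979 ≥ 120813 is false
  months employed ≥ 57 months: 170 ≥ 57 is true
  citizen or permanent resident: no → false
  co-signer present: yes → true
Combine:
[1.1] NOT true = false
[1.3] NOT false = true
[1] false AND true AND true = false
[2] false AND true AND false = false
[3] true AND false = false
[4] true AND false AND true = false
[root] false OR false OR false OR false = false
Overall: false → denied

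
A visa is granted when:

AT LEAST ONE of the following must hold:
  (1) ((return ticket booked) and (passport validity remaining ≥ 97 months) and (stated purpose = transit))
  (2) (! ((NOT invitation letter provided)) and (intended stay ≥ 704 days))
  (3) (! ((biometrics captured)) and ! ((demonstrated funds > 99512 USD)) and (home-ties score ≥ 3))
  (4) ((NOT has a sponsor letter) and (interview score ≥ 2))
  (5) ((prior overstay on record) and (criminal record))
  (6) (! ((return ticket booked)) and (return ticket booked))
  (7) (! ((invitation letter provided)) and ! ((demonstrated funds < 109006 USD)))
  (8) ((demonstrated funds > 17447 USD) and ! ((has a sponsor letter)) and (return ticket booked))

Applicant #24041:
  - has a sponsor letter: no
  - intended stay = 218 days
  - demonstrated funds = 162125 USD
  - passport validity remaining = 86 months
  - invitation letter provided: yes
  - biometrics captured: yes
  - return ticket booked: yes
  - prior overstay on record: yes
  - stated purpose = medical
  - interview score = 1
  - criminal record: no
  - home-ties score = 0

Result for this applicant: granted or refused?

Granted

Atomic conditions:
  return ticket booked: yes → true
  passport validity remaining ≥ 97 months: 86 ≥ 97 is false
  stated purpose = transit: medical == transit is false
  NOT invitation letter provided: yes → false
  intended stay ≥ 704 days: 218 ≥ 704 is false
  biometrics captured: yes → true
  demonstrated funds > 99512 USD: 162125 > 99512 is true
  home-ties score ≥ 3: 0 ≥ 3 is false
  NOT has a sponsor letter: no → true
  interview score ≥ 2: 1 ≥ 2 is false
  prior overstay on record: yes → true
  criminal record: no → false
  invitation letter provided: yes → true
  demonstrated funds < 109006 USD: 162125 < 109006 is false
  demonstrated funds > 17447 USD: 162125 > 17447 is true
  has a sponsor letter: no → false
Combine:
[1] true AND false AND false = false
[2.1] NOT false = true
[2] true AND false = false
[3.1] NOT true = false
[3.2] NOT true = false
[3] false AND false AND false = false
[4] true AND false = false
[5] true AND false = false
[6.1] NOT true = false
[6] false AND true = false
[7.1] NOT true = false
[7.2] NOT false = true
[7] false AND true = false
[8.2] NOT false = true
[8] true AND true AND true = true
[root] false OR false OR false OR false OR false OR false OR false OR true = true
Overall: true → granted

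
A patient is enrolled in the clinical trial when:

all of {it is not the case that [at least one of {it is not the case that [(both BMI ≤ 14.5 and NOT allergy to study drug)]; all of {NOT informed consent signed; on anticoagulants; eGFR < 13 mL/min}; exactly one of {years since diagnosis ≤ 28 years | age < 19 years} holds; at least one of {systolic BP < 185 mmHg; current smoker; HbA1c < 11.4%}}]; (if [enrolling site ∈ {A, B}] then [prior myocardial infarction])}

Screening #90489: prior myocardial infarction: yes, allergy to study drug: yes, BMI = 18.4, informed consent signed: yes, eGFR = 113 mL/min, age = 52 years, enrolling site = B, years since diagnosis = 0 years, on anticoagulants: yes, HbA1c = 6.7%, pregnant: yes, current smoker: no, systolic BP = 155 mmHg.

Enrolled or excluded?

Excluded

Atomic conditions:
  BMI ≤ 14.5: 18.4 ≤ 14.5 is false
  NOT allergy to study drug: yes → false
  NOT informed consent signed: yes → false
  on anticoagulants: yes → true
  eGFR < 13 mL/min: 113 < 13 is false
  years since diagnosis ≤ 28 years: 0 ≤ 28 is true
  age < 19 years: 52 < 19 is false
  systolic BP < 185 mmHg: 155 < 185 is true
  current smoker: no → false
  HbA1c < 11.4%: 6.7 < 11.4 is true
  enrolling site ∈ {A, B}: B is in the set → true
  prior myocardial infarction: yes → true
Combine:
[1.1.1.1] false AND false = false
[1.1.1] NOT false = true
[1.1.2] false AND true AND false = false
[1.1.3] exactly-one(true, false) = true
[1.1.4] true OR false OR true = true
[1.1] true OR false OR true OR true = true
[1] NOT true = false
[2] true → true = true
[root] false AND true = false
Overall: false → excluded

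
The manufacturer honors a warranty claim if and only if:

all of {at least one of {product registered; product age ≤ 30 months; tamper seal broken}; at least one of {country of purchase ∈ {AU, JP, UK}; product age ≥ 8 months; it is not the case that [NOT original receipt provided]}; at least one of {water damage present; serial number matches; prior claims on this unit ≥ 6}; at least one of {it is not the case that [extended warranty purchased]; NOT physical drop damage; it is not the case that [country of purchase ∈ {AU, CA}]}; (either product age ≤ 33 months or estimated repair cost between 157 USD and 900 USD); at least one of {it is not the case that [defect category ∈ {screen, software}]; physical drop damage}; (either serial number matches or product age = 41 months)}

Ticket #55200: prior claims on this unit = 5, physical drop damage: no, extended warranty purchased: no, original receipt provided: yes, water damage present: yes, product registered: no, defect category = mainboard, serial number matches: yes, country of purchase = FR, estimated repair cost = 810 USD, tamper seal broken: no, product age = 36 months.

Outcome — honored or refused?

Refused

Atomic conditions:
  product registered: no → false
  product age ≤ 30 months: 36 ≤ 30 is false
  tamper seal broken: no → false
  country of purchase ∈ {AU, JP, UK}: FR is not in the set → false
  product age ≥ 8 months: 36 ≥ 8 is true
  NOT original receipt provided: yes → false
  water damage present: yes → true
  serial number matches: yes → true
  prior claims on this unit ≥ 6: 5 ≥ 6 is false
  extended warranty purchased: no → false
  NOT physical drop damage: no → true
  country of purchase ∈ {AU, CA}: FR is not in the set → false
  product age ≤ 33 months: 36 ≤ 33 is false
  estimated repair cost between 157 USD and 900 USD: 810 in [157, 900] is true
  defect category ∈ {screen, software}: mainboard is not in the set → false
  physical drop damage: no → false
  product age = 41 months: 36 == 41 is false
Combine:
[1] false OR false OR false = false
[2.3] NOT false = true
[2] false OR true OR true = true
[3] true OR true OR false = true
[4.1] NOT false = true
[4.3] NOT false = true
[4] true OR true OR true = true
[5] false OR true = true
[6.1] NOT false = true
[6] true OR false = true
[7] true OR false = true
[root] false AND true AND true AND true AND true AND true AND true = false
Overall: false → refused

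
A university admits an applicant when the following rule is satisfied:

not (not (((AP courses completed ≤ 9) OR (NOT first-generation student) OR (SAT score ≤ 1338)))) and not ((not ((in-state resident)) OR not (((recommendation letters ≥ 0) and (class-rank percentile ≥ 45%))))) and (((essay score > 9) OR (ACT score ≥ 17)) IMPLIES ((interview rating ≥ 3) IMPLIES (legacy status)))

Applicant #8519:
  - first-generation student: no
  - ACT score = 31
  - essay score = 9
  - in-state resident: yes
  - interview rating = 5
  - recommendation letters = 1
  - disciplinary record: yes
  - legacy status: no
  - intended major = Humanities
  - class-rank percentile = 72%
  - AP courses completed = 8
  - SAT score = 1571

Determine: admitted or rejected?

Rejected

Atomic conditions:
  AP courses completed ≤ 9: 8 ≤ 9 is true
  NOT first-generation student: no → true
  SAT score ≤ 1338: 1571 ≤ 1338 is false
  in-state resident: yes → true
  recommendation letters ≥ 0: 1 ≥ 0 is true
  class-rank percentile ≥ 45%: 72 ≥ 45 is true
  essay score > 9: 9 > 9 is false
  ACT score ≥ 17: 31 ≥ 17 is true
  interview rating ≥ 3: 5 ≥ 3 is true
  legacy status: no → false
Combine:
[1.1.1] true OR true OR false = true
[1.1] NOT true = false
[1] NOT false = true
[2.1.1] NOT true = false
[2.1.2.1] true AND true = true
[2.1.2] NOT true = false
[2.1] false OR false = false
[2] NOT false = true
[3.1] false OR true = true
[3.2] true → false = false
[3] true → false = false
[root] true AND true AND false = false
Overall: false → rejected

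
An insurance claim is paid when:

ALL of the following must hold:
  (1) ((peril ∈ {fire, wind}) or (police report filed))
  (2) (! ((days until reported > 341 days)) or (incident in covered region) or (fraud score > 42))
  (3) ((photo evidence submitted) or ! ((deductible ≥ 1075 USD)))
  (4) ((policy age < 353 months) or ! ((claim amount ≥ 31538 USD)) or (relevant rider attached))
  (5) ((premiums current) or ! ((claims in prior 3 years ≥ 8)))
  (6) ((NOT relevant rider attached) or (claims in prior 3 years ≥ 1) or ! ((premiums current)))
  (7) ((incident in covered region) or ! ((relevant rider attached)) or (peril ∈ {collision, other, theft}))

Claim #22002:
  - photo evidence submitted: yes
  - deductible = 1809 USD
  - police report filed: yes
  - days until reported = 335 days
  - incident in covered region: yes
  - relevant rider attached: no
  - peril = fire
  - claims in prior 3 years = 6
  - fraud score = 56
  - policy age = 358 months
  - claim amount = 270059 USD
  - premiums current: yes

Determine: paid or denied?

Atomic conditions:
  peril ∈ {fire, wind}: fire is in the set → true
  police report filed: yes → true
  days until reported > 341 days: 335 > 341 is false
  incident in covered region: yes → true
  fraud score > 42: 56 > 42 is true
  photo evidence submitted: yes → true
  deductible ≥ 1075 USD: 1809 ≥ 1075 is true
  policy age < 353 months: 358 < 353 is false
  claim amount ≥ 31538 USD: 270059 ≥ 31538 is true
  relevant rider attached: no → false
  premiums current: yes → true
  claims in prior 3 years ≥ 8: 6 ≥ 8 is false
  NOT relevant rider attached: no → true
  claims in prior 3 years ≥ 1: 6 ≥ 1 is true
  peril ∈ {collision, other, theft}: fire is not in the set → false
Combine:
[1] true OR true = true
[2.1] NOT false = true
[2] true OR true OR true = true
[3.2] NOT true = false
[3] true OR false = true
[4.2] NOT true = false
[4] false OR false OR false = false
[5.2] NOT false = true
[5] true OR true = true
[6.3] NOT true = false
[6] true OR true OR false = true
[7.2] NOT false = true
[7] true OR true OR false = true
[root] true AND true AND true AND false AND true AND true AND true = false
Overall: false → denied

Denied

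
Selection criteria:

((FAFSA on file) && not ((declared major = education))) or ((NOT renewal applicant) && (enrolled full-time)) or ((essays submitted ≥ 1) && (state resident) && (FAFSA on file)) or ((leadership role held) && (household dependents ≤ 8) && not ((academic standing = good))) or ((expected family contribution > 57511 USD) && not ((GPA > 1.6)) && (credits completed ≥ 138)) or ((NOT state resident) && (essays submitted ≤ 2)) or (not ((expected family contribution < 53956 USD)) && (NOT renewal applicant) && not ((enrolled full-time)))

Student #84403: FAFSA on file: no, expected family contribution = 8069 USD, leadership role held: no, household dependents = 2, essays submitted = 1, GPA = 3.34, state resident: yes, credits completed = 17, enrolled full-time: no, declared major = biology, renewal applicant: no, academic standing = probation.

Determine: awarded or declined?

Declined

Atomic conditions:
  FAFSA on file: no → false
  declared major = education: biology == education is false
  NOT renewal applicant: no → true
  enrolled full-time: no → false
  essays submitted ≥ 1: 1 ≥ 1 is true
  state resident: yes → true
  leadership role held: no → false
  household dependents ≤ 8: 2 ≤ 8 is true
  academic standing = good: probation == good is false
  expected family contribution > 57511 USD: 8069 > 57511 is false
  GPA > 1.6: 3.34 > 1.6 is true
  credits completed ≥ 138: 17 ≥ 138 is false
  NOT state resident: yes → false
  essays submitted ≤ 2: 1 ≤ 2 is true
  expected family contribution < 53956 USD: 8069 < 53956 is true
Combine:
[1.2] NOT false = true
[1] false AND true = false
[2] true AND false = false
[3] true AND true AND false = false
[4.3] NOT false = true
[4] false AND true AND true = false
[5.2] NOT true = false
[5] false AND false AND false = false
[6] false AND true = false
[7.1] NOT true = false
[7.3] NOT false = true
[7] false AND true AND true = false
[root] false OR false OR false OR false OR false OR false OR false = false
Overall: false → declined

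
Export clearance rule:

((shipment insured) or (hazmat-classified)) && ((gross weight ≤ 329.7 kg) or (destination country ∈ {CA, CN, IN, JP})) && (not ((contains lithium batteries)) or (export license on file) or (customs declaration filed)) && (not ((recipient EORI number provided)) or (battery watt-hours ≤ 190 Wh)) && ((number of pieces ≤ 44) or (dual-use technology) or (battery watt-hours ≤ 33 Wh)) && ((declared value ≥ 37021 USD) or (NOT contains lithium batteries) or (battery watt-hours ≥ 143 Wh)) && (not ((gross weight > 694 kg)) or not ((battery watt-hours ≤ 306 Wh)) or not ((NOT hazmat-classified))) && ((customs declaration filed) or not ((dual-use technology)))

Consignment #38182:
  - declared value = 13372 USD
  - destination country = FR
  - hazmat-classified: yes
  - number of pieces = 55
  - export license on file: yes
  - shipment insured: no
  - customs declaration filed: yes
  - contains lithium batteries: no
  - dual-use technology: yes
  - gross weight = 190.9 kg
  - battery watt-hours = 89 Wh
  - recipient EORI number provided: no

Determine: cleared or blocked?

Cleared

Atomic conditions:
  shipment insured: no → false
  hazmat-classified: yes → true
  gross weight ≤ 329.7 kg: 190.9 ≤ 329.7 is true
  destination country ∈ {CA, CN, IN, JP}: FR is not in the set → false
  contains lithium batteries: no → false
  export license on file: yes → true
  customs declaration filed: yes → true
  recipient EORI number provided: no → false
  battery watt-hours ≤ 190 Wh: 89 ≤ 190 is true
  number of pieces ≤ 44: 55 ≤ 44 is false
  dual-use technology: yes → true
  battery watt-hours ≤ 33 Wh: 89 ≤ 33 is false
  declared value ≥ 37021 USD: 13372 ≥ 37021 is false
  NOT contains lithium batteries: no → true
  battery watt-hours ≥ 143 Wh: 89 ≥ 143 is false
  gross weight > 694 kg: 190.9 > 694 is false
  battery watt-hours ≤ 306 Wh: 89 ≤ 306 is true
  NOT hazmat-classified: yes → false
Combine:
[1] false OR true = true
[2] true OR false = true
[3.1] NOT false = true
[3] true OR true OR true = true
[4.1] NOT false = true
[4] true OR true = true
[5] false OR true OR false = true
[6] false OR true OR false = true
[7.1] NOT false = true
[7.2] NOT true = false
[7.3] NOT false = true
[7] true OR false OR true = true
[8.2] NOT true = false
[8] true OR false = true
[root] true AND true AND true AND true AND true AND true AND true AND true = true
Overall: true → cleared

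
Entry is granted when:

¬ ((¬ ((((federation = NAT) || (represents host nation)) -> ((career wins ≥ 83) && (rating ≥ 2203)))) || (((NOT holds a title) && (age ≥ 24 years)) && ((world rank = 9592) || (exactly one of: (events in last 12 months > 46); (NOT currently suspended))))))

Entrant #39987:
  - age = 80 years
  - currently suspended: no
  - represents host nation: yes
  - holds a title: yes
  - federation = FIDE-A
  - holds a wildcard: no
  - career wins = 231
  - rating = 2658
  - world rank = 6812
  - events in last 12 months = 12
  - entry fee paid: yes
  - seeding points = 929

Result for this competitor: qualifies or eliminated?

Qualifies

Atomic conditions:
  federation = NAT: FIDE-A == NAT is false
  represents host nation: yes → true
  career wins ≥ 83: 231 ≥ 83 is true
  rating ≥ 2203: 2658 ≥ 2203 is true
  NOT holds a title: yes → false
  age ≥ 24 years: 80 ≥ 24 is true
  world rank = 9592: 6812 == 9592 is false
  events in last 12 months > 46: 12 > 46 is false
  NOT currently suspended: no → true
Combine:
[1.1.1.1] false OR true = true
[1.1.1.2] true AND true = true
[1.1.1] true → true = true
[1.1] NOT true = false
[1.2.1] false AND true = false
[1.2.2.2] exactly-one(false, true) = true
[1.2.2] false OR true = true
[1.2] false AND true = false
[1] false OR false = false
[root] NOT false = true
Overall: true → qualifies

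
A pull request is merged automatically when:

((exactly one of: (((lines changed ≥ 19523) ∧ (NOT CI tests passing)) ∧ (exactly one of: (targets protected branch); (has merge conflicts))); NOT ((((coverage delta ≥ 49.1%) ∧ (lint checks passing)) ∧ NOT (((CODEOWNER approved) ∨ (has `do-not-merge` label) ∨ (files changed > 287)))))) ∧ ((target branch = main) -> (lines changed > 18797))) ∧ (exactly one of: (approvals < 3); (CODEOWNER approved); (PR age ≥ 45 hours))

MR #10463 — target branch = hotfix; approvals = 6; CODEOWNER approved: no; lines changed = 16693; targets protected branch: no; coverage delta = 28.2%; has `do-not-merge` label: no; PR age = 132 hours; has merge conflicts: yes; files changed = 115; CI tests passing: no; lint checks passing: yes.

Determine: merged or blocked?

Merged

Atomic conditions:
  lines changed ≥ 19523: 16693 ≥ 19523 is false
  NOT CI tests passing: no → true
  targets protected branch: no → false
  has merge conflicts: yes → true
  coverage delta ≥ 49.1%: 28.2 ≥ 49.1 is false
  lint checks passing: yes → true
  CODEOWNER approved: no → false
  has `do-not-merge` label: no → false
  files changed > 287: 115 > 287 is false
  target branch = main: hotfix == main is false
  lines changed > 18797: 16693 > 18797 is false
  approvals < 3: 6 < 3 is false
  PR age ≥ 45 hours: 132 ≥ 45 is true
Combine:
[1.1.1.1] false AND true = false
[1.1.1.2] exactly-one(false, true) = true
[1.1.1] false AND true = false
[1.1.2.1.1] false AND true = false
[1.1.2.1.2.1] false OR false OR false = false
[1.1.2.1.2] NOT false = true
[1.1.2.1] false AND true = false
[1.1.2] NOT false = true
[1.1] exactly-one(false, true) = true
[1.2] false → false (antecedent false ⇒ implication holds) = true
[1] true AND true = true
[2] exactly-one(false, false, true) = true
[root] true AND true = true
Overall: true → merged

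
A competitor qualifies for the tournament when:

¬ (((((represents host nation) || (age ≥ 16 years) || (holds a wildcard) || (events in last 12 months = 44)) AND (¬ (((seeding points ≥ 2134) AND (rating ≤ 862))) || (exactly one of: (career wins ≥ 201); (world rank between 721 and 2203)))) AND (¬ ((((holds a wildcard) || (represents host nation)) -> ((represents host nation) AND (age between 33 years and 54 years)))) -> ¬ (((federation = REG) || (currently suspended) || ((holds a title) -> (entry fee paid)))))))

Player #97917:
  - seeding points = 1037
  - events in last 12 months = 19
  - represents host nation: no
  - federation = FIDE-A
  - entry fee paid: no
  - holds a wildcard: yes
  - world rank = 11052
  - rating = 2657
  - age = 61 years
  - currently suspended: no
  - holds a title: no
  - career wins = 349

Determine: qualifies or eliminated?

Atomic conditions:
  represents host nation: no → false
  age ≥ 16 years: 61 ≥ 16 is true
  holds a wildcard: yes → true
  events in last 12 months = 44: 19 == 44 is false
  seeding points ≥ 2134: 1037 ≥ 2134 is false
  rating ≤ 862: 2657 ≤ 862 is false
  career wins ≥ 201: 349 ≥ 201 is true
  world rank between 721 and 2203: 11052 in [721, 2203] is false
  age between 33 years and 54 years: 61 in [33, 54] is false
  federation = REG: FIDE-A == REG is false
  currently suspended: no → false
  holds a title: no → false
  entry fee paid: no → false
Combine:
[1.1.1] false OR true OR true OR false = true
[1.1.2.1.1] false AND false = false
[1.1.2.1] NOT false = true
[1.1.2.2] exactly-one(true, false) = true
[1.1.2] true OR true = true
[1.1] true AND true = true
[1.2.1.1.1] true OR false = true
[1.2.1.1.2] false AND false = false
[1.2.1.1] true → false = false
[1.2.1] NOT false = true
[1.2.2.1.3] false → false (antecedent false ⇒ implication holds) = true
[1.2.2.1] false OR false OR true = true
[1.2.2] NOT true = false
[1.2] true → false = false
[1] true AND false = false
[root] NOT false = true
Overall: true → qualifies

Qualifies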